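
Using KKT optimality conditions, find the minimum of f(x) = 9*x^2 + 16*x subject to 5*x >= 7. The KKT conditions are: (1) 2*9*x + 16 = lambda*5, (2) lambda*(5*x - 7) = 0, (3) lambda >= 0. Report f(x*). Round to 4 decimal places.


Step 1: Try lambda = 0 (constraint inactive).
x_unc = -16/(2*9) = -0.8889
Check: 5*-0.8889 = -4.4445 < 7 -- violated!
Step 2: Constraint must be active: 5*x = 7
x* = 7/5 = 1.4
lambda = (2*9*1.4 + 16)/5 = 8.24
Step 3: Compute optimal value.
f(x*) = 9*1.4^2 + 16*1.4 = 40.04


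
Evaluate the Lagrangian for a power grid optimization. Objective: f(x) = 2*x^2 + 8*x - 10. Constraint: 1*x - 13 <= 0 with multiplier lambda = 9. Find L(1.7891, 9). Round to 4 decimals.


Step 1: Evaluate f(x).
f(1.7891) = 2*1.7891^2 + 8*1.7891 - 10 = 10.7146
Step 2: Evaluate g(x).
g(1.7891) = 1*1.7891 - 13 = -11.2109
Step 3: Compute Lagrangian.
L = 10.7146 + 9*-11.2109 = -90.1835


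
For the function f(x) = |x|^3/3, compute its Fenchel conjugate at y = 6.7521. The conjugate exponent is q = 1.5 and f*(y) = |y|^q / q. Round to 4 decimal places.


The conjugate exponent q satisfies 1/p + 1/q = 1.
p = 3, so q = 3/(3 - 1) = 1.5
|y|^q = 6.7521^1.5 = 17.5452
f*(6.7521) = 17.5452 / 1.5 = 11.6968


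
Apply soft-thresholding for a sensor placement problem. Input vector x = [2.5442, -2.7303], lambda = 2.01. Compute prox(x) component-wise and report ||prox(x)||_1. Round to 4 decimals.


Soft-thresholding with lambda = 2.01:
prox(2.5442) = sign(2.5442)*max(|2.5442| - 2.01, 0) = 0.5342
prox(-2.7303) = sign(-2.7303)*max(|-2.7303| - 2.01, 0) = -0.7203
prox(x) = [0.5342, -0.7203]
||prox(x)||_1 = 0.5342 + 0.7203 = 1.2545


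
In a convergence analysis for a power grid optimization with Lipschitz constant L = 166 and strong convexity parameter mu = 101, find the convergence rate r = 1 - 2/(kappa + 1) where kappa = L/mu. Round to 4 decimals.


Step 1: Compute the condition number.
kappa = L/mu = 166/101 = 1.6436
Step 2: Compute the convergence rate.
r = 1 - 2/(kappa + 1) = 1 - 2*mu/(L + mu) = (L - mu)/(L + mu) = 65/267 = 0.2434


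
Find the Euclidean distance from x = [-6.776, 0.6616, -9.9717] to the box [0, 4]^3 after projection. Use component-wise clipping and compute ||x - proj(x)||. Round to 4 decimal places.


Project each component onto [0, 4].
clip(-6.776) = 0.0, clip(0.6616) = 0.6616, clip(-9.9717) = 0.0
Projection = [0.0, 0.6616, 0.0]
Squared diffs: [45.9142, 0.0, 99.4348]
Distance = sqrt(145.349) = 12.0561


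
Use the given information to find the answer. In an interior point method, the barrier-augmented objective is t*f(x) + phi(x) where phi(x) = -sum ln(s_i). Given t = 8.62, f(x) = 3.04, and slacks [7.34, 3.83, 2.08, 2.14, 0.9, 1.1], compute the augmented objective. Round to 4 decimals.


Step 1: Compute log-barrier.
ln values: [1.9933, 1.3429, 0.7324, 0.7608, -0.1054, 0.0953]
phi = -(1.9933 + 1.3429 + 0.7324 + 0.7608 - 0.1054 + 0.0953) = -4.8193
Step 2: Compute augmented objective.
t*f(x) = 8.62*3.04 = 26.2048
Total = 26.2048 - 4.8193 = 21.3855


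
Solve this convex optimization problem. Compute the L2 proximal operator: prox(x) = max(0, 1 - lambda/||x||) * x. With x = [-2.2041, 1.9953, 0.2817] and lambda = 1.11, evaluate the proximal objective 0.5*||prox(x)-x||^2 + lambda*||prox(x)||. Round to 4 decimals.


Step 1: Compute ||x||.
||x|| = 2.9864
Step 2: Compute scaling factor.
scale = max(0, 1 - 1.11/2.9864) = 0.6283
Step 3: prox(x) = [-1.3849, 1.2537, 0.177]
||prox(x)|| = 1.8764
Step 4: Proximal objective.
0.5*||prox-x||^2 = 0.6161
lambda*||prox|| = 2.0828
Total = 2.6989


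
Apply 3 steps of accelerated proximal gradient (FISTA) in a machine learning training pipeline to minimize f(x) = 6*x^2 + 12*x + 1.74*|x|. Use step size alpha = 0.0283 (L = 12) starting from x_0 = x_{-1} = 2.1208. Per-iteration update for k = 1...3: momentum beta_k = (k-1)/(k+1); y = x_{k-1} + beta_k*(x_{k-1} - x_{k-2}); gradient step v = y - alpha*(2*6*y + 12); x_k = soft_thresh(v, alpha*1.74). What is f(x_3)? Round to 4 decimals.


FISTA on f(x) = 6*x^2 + 12*x + 1.74*|x|
L = 12, alpha = 0.0283
Iteration 1: beta = 0.0, y = 2.1208 + 0.0*(2.1208 - 2.1208) = 2.1208
  grad(y) = 37.4496, v = y - alpha*grad = 1.061
  prox(v) = soft_thresh(1.061, 0.0492) = 1.0117
Iteration 2: beta = 0.3333, y = 1.0117 + 0.3333*(1.0117 - 2.1208) = 0.642
  grad(y) = 19.7045, v = y - alpha*grad = 0.0844
  prox(v) = soft_thresh(0.0844, 0.0492) = 0.0352
Iteration 3: beta = 0.5, y = 0.0352 + 0.5*(0.0352 - 1.0117) = -0.4531
  grad(y) = 6.5626, v = y - alpha*grad = -0.6388
  prox(v) = soft_thresh(-0.6388, 0.0492) = -0.5896
f(x_3) = 6*(-0.5896)^2 + 12*(-0.5896) + 1.74*|-0.5896| = -3.9635


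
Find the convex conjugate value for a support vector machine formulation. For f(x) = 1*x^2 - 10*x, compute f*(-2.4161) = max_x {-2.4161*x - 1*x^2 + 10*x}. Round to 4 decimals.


f*(y) = sup_x {y*x - a*x^2 - b*x} = sup_x {(y-b)*x - a*x^2}
FOC: (y - b) - 2a*x = 0 => x* = (y - b)/(2a)
x* = (-2.4161 + 10)/(2*1) = 3.792
f*(-2.4161) = (y-b)^2/(4a) = (-2.4161 + 10)^2/(4*1)
= 57.5155/4 = 14.3789


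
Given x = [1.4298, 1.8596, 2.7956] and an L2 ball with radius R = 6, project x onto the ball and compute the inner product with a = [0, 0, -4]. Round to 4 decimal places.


Step 1: Compute ||x|| (intermediates to 6 decimals).
||x|| = sqrt(1.4298^2 + 1.8596^2 + 2.7956^2) = 3.649359
Step 2: Project.
Since ||x|| <= R, proj = x (no scaling needed).
proj(x) = [1.4298, 1.8596, 2.7956]
Step 3: Dot product.
a^T * proj(x) = 0*1.4298 + 0*1.8596 - 4*2.7956 = -11.1824


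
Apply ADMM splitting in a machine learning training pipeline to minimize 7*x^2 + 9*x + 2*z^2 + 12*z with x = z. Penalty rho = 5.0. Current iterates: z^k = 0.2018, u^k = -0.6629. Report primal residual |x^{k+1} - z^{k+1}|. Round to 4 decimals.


ADMM iteration with rho = 5.0, z^k = 0.2018, u^k = -0.6629
Step 1: x-update.
Minimize 7*x^2 + 9*x + (5.0/2)*(x - 0.2018 - 0.6629)^2
FOC: (2*7 + 5.0)*x = -9 + 5.0*(0.2018 + 0.6629)
x^{k+1} = -0.2461
Step 2: z-update.
Minimize 2*z^2 + 12*z + (5.0/2)*(-0.2461 - z - 0.6629)^2
FOC: (2*2 + 5.0)*z = -12 + 5.0*(-0.2461 - 0.6629)
z^{k+1} = -1.8384
Step 3: u-update.
u^{k+1} = -0.6629 - 0.2461 + 1.8384 = 0.9293
Step 4: Primal residual = |-0.2461 + 1.8384| = 1.5922


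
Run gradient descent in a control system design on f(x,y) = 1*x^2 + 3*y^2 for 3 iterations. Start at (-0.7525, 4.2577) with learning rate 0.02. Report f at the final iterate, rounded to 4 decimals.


Gradient descent on f(x,y) = 1*x^2 + 3*y^2.
Starting point: (-0.7525, 4.2577), alpha = 0.02
Step 1: grad_x = 2*1*-0.7525 = -1.505, grad_y = 2*3*4.2577 = 25.5462
  x_1 = -0.7525 - 0.02*-1.505 = -0.7224
  y_1 = 4.2577 - 0.02*25.5462 = 3.7468
Step 2: grad_x = 2*1*-0.7224 = -1.4448, grad_y = 2*3*3.7468 = 22.4807
  x_2 = -0.7224 - 0.02*-1.4448 = -0.6935
  y_2 = 3.7468 - 0.02*22.4807 = 3.2972
Step 3: grad_x = 2*1*-0.6935 = -1.387, grad_y = 2*3*3.2972 = 19.783
  x_3 = -0.6935 - 0.02*-1.387 = -0.6658
  y_3 = 3.2972 - 0.02*19.783 = 2.9015
f(-0.6658, 2.9015) = 1*(-0.6658)^2 + 3*2.9015^2 = 25.6994


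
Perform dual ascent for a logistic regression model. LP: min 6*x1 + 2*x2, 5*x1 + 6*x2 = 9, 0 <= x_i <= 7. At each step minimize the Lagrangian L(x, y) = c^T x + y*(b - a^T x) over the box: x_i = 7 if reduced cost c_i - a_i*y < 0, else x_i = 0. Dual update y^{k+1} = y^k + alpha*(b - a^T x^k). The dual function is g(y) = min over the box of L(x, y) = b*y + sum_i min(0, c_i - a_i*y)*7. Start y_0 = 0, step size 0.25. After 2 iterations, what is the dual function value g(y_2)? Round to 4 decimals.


Dual ascent for LP: min 6*x1 + 2*x2, 5*x1 + 6*x2 = 9, 0 <= x_i <= 7
Step 1: y^k = 0.0, reduced costs: (6.0, 2.0)
  x^k = (0.0, 0.0), subgradient = b - a^T x = 9.0
  y^{k+1} = 0.0 + 0.25*9.0 = 2.25
Step 2: y^k = 2.25, reduced costs: (-5.25, -11.5)
  x^k = (7.0, 7.0), subgradient = b - a^T x = -68.0
  y^{k+1} = 2.25 + 0.25*-68.0 = -14.75
Dual objective at y_2 = -14.75: reduced costs (79.75, 90.5), box minimizer x = (0.0, 0.0)
g(y_2) = b*y + (c1 - a1*y)*x1 + (c2 - a2*y)*x2 = 9*(-14.75) + 79.75*0.0 + 90.5*0.0 = -132.75 + 0.0 + 0.0 = -132.75


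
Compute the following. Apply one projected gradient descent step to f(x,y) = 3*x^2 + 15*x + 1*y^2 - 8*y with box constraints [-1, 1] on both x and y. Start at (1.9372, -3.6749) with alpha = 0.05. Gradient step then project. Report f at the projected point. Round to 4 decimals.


Step 1: Compute gradient at (1.9372, -3.6749).
grad_x = 2*3*1.9372 + 15 = 26.6232
grad_y = 2*1*-3.6749 - 8 = -15.3498
Step 2: Gradient step.
x_raw = 1.9372 - 0.05*26.6232 = 0.606
y_raw = -3.6749 - 0.05*-15.3498 = -2.9074
Step 3: Project onto [-1, 1].
x_proj = clip(0.606) = 0.606
y_proj = clip(-2.9074) = -1.0
Step 4: Evaluate f.
f(0.606, -1.0) = 19.1925


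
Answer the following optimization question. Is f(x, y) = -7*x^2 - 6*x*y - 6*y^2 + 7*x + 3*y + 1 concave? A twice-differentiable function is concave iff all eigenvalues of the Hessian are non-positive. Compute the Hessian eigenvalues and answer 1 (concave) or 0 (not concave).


The Hessian of f(x,y) = -7*x^2 - 6*x*y - 6*y^2 + 7*x + 3*y + 1 is:
H = [[-14, -6], [-6, -12]]
Trace = -14 - 12 = -26
Determinant = -14*-12 - (-6)^2 = 132
Discriminant = (-26)^2 - 4*132 = 148.0
Eigenvalues: lambda_1 = -19.0828, lambda_2 = -6.9172
The function is concave.

1


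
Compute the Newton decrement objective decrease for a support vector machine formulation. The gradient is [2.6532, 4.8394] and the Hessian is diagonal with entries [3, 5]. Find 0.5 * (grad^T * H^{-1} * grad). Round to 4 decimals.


Step 1: H is diagonal, so H^(-1) * g = [0.8844, 0.9679].
Step 2: g^T H^(-1) g = sum_i g_i^2 / H_ii
  = (2.6532)^2/3 + (4.8394)^2/5
  = 2.3465 + 4.684 = 7.0304
Step 3: Objective decrease = 0.5 * g^T H^(-1) g = 3.5152


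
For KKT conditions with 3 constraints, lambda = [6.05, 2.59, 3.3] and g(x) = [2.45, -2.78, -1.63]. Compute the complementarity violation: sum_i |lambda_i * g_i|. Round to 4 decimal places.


KKT complementary slackness check:
lambda_1 * g_1 = 6.05 * 2.45 = 14.8225
lambda_2 * g_2 = 2.59 * -2.78 = -7.2002
lambda_3 * g_3 = 3.3 * -1.63 = -5.379
Total violation = 14.8225 + 7.2002 + 5.379 = 27.4017


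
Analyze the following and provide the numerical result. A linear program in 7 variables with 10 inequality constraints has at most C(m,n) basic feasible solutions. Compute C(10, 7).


Each vertex corresponds to some choice of n active constraints out of m, so the number of vertices is at most C(m, n) = m! / (n!(m-n)!).
m = 10, n = 7
Numerator: 10 * 9 * 8 * 7 * 6 * 5 * 4
Denominator: 7! = 5040
C(10, 7) = 120


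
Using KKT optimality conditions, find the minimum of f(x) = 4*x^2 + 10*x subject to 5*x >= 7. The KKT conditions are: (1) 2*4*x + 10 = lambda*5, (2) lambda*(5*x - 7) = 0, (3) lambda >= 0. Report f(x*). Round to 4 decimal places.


Step 1: Try lambda = 0 (constraint inactive).
x_unc = -10/(2*4) = -1.25
Check: 5*-1.25 = -6.25 < 7 -- violated!
Step 2: Constraint must be active: 5*x = 7
x* = 7/5 = 1.4
lambda = (2*4*1.4 + 10)/5 = 4.24
Step 3: Compute optimal value.
f(x*) = 4*1.4^2 + 10*1.4 = 21.84


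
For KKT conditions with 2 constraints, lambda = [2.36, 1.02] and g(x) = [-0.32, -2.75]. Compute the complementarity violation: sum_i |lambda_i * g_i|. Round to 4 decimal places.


KKT complementary slackness check:
lambda_1 * g_1 = 2.36 * -0.32 = -0.7552
lambda_2 * g_2 = 1.02 * -2.75 = -2.805
Total violation = 0.7552 + 2.805 = 3.5602


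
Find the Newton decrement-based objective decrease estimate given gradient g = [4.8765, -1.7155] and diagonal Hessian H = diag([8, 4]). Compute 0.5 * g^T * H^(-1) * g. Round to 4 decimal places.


Step 1: H is diagonal, so H^(-1) * g = [0.6096, -0.4289].
Step 2: g^T H^(-1) g = sum_i g_i^2 / H_ii
  = (4.8765)^2/8 + (-1.7155)^2/4
  = 2.9725 + 0.7357 = 3.7083
Step 3: Objective decrease = 0.5 * g^T H^(-1) g = 1.8541


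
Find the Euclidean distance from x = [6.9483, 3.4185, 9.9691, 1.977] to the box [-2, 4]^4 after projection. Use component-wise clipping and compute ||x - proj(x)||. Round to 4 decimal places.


Project each component onto [-2, 4].
clip(6.9483) = 4.0, clip(3.4185) = 3.4185, clip(9.9691) = 4.0, clip(1.977) = 1.977
Projection = [4.0, 3.4185, 4.0, 1.977]
Squared diffs: [8.6925, 0.0, 35.6302, 0.0]
Distance = sqrt(44.3227) = 6.6575


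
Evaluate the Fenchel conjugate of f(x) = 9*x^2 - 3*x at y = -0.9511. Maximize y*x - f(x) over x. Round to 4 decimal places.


f*(y) = sup_x {y*x - a*x^2 - b*x} = sup_x {(y-b)*x - a*x^2}
FOC: (y - b) - 2a*x = 0 => x* = (y - b)/(2a)
x* = (-0.9511 + 3)/(2*9) = 0.1138
f*(-0.9511) = (y-b)^2/(4a) = (-0.9511 + 3)^2/(4*9)
= 4.198/36 = 0.1166


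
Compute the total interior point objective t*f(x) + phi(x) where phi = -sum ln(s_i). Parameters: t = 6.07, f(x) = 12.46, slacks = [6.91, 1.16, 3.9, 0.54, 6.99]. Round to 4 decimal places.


Step 1: Compute log-barrier.
ln values: [1.933, 0.1484, 1.361, -0.6162, 1.9445]
phi = -(1.933 + 0.1484 + 1.361 - 0.6162 + 1.9445) = -4.7707
Step 2: Compute augmented objective.
t*f(x) = 6.07*12.46 = 75.6322
Total = 75.6322 - 4.7707 = 70.8615


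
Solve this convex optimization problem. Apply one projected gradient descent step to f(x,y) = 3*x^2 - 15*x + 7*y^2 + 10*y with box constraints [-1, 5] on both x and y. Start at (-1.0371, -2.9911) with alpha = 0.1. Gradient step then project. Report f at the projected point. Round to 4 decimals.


Step 1: Compute gradient at (-1.0371, -2.9911).
grad_x = 2*3*-1.0371 - 15 = -21.2226
grad_y = 2*7*-2.9911 + 10 = -31.8754
Step 2: Gradient step.
x_raw = -1.0371 - 0.1*-21.2226 = 1.0852
y_raw = -2.9911 - 0.1*-31.8754 = 0.1964
Step 3: Project onto [-1, 5].
x_proj = clip(1.0852) = 1.0852
y_proj = clip(0.1964) = 0.1964
Step 4: Evaluate f.
f(1.0852, 0.1964) = -10.5102


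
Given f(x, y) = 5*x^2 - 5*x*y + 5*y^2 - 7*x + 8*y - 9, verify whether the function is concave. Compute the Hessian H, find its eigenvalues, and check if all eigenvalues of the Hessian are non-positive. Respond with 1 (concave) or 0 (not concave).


The Hessian of f(x,y) = 5*x^2 - 5*x*y + 5*y^2 - 7*x + 8*y - 9 is:
H = [[10, -5], [-5, 10]]
Trace = 10 + 10 = 20
Determinant = 10*10 - (-5)^2 = 75
Discriminant = (20)^2 - 4*75 = 100.0
Eigenvalues: lambda_1 = 5.0, lambda_2 = 15.0
The function is not concave.

0


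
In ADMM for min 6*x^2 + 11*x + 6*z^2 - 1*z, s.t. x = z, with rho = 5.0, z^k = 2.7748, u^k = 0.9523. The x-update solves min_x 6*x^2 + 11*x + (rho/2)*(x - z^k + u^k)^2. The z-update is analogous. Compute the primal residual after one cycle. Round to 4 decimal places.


ADMM iteration with rho = 5.0, z^k = 2.7748, u^k = 0.9523
Step 1: x-update.
Minimize 6*x^2 + 11*x + (5.0/2)*(x - 2.7748 + 0.9523)^2
FOC: (2*6 + 5.0)*x = -11 + 5.0*(2.7748 - 0.9523)
x^{k+1} = -0.111
Step 2: z-update.
Minimize 6*z^2 - 1*z + (5.0/2)*(-0.111 - z + 0.9523)^2
FOC: (2*6 + 5.0)*z = 1 + 5.0*(-0.111 + 0.9523)
z^{k+1} = 0.3063
Step 3: u-update.
u^{k+1} = 0.9523 - 0.111 - 0.3063 = 0.535
Step 4: Primal residual = |-0.111 - 0.3063| = 0.4173


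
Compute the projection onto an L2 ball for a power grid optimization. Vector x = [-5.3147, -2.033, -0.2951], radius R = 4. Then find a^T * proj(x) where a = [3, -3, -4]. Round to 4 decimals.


Step 1: Compute ||x|| (intermediates to 6 decimals).
||x|| = sqrt((-5.3147)^2 + (-2.033)^2 + (-0.2951)^2) = 5.697913
Step 2: Project.
Since ||x|| > R, scale = R/||x|| = 4/5.697913 = 0.702011, proj(x) = scale * x
proj(x) = [-3.730978, -1.427188, -0.207163]
Step 3: Dot product.
a^T * proj(x) = 3*(-3.730978) - 3*(-1.427188) - 4*(-0.207163) = -6.0827


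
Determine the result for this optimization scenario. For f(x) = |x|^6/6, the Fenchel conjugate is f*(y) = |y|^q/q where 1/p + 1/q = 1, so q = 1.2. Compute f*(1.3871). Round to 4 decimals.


The conjugate exponent q satisfies 1/p + 1/q = 1.
p = 6, so q = 6/(6 - 1) = 1.2
|y|^q = 1.3871^1.2 = 1.4809
f*(1.3871) = 1.4809 / 1.2 = 1.2341


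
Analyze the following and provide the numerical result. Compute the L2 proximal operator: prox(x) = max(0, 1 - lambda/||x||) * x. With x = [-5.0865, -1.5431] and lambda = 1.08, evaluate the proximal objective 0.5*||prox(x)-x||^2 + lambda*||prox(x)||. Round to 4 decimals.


Step 1: Compute ||x||.
||x|| = 5.3154
Step 2: Compute scaling factor.
scale = max(0, 1 - 1.08/5.3154) = 0.7968
Step 3: prox(x) = [-4.053, -1.2296]
||prox(x)|| = 4.2354
Step 4: Proximal objective.
0.5*||prox-x||^2 = 0.5832
lambda*||prox|| = 4.5742
Total = 5.1574


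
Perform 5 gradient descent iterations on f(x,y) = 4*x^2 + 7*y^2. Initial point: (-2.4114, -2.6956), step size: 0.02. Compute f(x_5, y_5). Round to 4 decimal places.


Gradient descent on f(x,y) = 4*x^2 + 7*y^2.
Starting point: (-2.4114, -2.6956), alpha = 0.02
Step 1: grad_x = 2*4*-2.4114 = -19.2912, grad_y = 2*7*-2.6956 = -37.7384
  x_1 = -2.4114 - 0.02*-19.2912 = -2.0256
  y_1 = -2.6956 - 0.02*-37.7384 = -1.9408
Step 2: grad_x = 2*4*-2.0256 = -16.2046, grad_y = 2*7*-1.9408 = -27.1716
  x_2 = -2.0256 - 0.02*-16.2046 = -1.7015
  y_2 = -1.9408 - 0.02*-27.1716 = -1.3974
Step 3: grad_x = 2*4*-1.7015 = -13.6119, grad_y = 2*7*-1.3974 = -19.5636
  x_3 = -1.7015 - 0.02*-13.6119 = -1.4292
  y_3 = -1.3974 - 0.02*-19.5636 = -1.0061
Step 4: grad_x = 2*4*-1.4292 = -11.434, grad_y = 2*7*-1.0061 = -14.0858
  x_4 = -1.4292 - 0.02*-11.434 = -1.2006
  y_4 = -1.0061 - 0.02*-14.0858 = -0.7244
Step 5: grad_x = 2*4*-1.2006 = -9.6045, grad_y = 2*7*-0.7244 = -10.1418
  x_5 = -1.2006 - 0.02*-9.6045 = -1.0085
  y_5 = -0.7244 - 0.02*-10.1418 = -0.5216
f(-1.0085, -0.5216) = 4*(-1.0085)^2 + 7*(-0.5216)^2 = 5.9724


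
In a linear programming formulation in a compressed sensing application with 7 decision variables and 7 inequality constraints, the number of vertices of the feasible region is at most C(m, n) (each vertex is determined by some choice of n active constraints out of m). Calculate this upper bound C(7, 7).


Each vertex corresponds to some choice of n active constraints out of m, so the number of vertices is at most C(m, n) = m! / (n!(m-n)!).
m = 7, n = 7
Numerator: 7 * 6 * 5 * 4 * 3 * 2 * 1
Denominator: 7! = 5040
C(7, 7) = 1


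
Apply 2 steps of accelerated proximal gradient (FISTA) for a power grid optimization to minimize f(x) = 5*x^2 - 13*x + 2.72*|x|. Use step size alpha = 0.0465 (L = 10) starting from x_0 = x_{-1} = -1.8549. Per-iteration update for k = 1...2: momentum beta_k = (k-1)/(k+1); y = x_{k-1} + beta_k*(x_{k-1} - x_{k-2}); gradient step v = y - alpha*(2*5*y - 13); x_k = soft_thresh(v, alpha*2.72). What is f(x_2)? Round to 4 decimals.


FISTA on f(x) = 5*x^2 - 13*x + 2.72*|x|
L = 10, alpha = 0.0465
Iteration 1: beta = 0.0, y = -1.8549 + 0.0*(-1.8549 + 1.8549) = -1.8549
  grad(y) = -31.549, v = y - alpha*grad = -0.3879
  prox(v) = soft_thresh(-0.3879, 0.1265) = -0.2614
Iteration 2: beta = 0.3333, y = -0.2614 + 0.3333*(-0.2614 + 1.8549) = 0.2698
  grad(y) = -10.3022, v = y - alpha*grad = 0.7488
  prox(v) = soft_thresh(0.7488, 0.1265) = 0.6224
f(x_2) = 5*0.6224^2 - 13*0.6224 + 2.72*|0.6224| = -4.4612


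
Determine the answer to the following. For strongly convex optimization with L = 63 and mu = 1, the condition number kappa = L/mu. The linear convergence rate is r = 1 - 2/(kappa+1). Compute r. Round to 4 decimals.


Step 1: Compute the condition number.
kappa = L/mu = 63/1 = 63.0
Step 2: Compute the convergence rate.
r = 1 - 2/(kappa + 1) = 1 - 2*mu/(L + mu) = (L - mu)/(L + mu) = 62/64 = 0.9688


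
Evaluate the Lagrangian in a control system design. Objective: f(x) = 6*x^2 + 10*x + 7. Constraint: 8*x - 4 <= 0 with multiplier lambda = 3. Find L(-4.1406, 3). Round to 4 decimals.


Step 1: Evaluate f(x).
f(-4.1406) = 6*(-4.1406)^2 + 10*(-4.1406) + 7 = 68.4614
Step 2: Evaluate g(x).
g(-4.1406) = 8*-4.1406 - 4 = -37.1248
Step 3: Compute Lagrangian.
L = 68.4614 + 3*-37.1248 = -42.913


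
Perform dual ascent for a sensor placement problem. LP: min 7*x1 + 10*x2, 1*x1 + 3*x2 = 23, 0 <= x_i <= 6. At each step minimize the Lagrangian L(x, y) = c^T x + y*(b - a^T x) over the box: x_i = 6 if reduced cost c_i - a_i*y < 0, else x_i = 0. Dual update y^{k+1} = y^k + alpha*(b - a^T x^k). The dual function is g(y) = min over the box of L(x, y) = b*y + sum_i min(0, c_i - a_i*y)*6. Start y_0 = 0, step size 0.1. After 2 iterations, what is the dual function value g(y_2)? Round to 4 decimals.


Dual ascent for LP: min 7*x1 + 10*x2, 1*x1 + 3*x2 = 23, 0 <= x_i <= 6
Step 1: y^k = 0.0, reduced costs: (7.0, 10.0)
  x^k = (0.0, 0.0), subgradient = b - a^T x = 23.0
  y^{k+1} = 0.0 + 0.1*23.0 = 2.3
Step 2: y^k = 2.3, reduced costs: (4.7, 3.1)
  x^k = (0.0, 0.0), subgradient = b - a^T x = 23.0
  y^{k+1} = 2.3 + 0.1*23.0 = 4.6
Dual objective at y_2 = 4.6: reduced costs (2.4, -3.8), box minimizer x = (0.0, 6.0)
g(y_2) = b*y + (c1 - a1*y)*x1 + (c2 - a2*y)*x2 = 23*4.6 + 2.4*0.0 + (-3.8)*6.0 = 105.8 + 0.0 - 22.8 = 83.0


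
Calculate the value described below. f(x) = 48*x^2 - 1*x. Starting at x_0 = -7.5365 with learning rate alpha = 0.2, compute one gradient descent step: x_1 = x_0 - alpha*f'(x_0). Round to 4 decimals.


We compute the gradient at x_0 and apply the update.
f'(x) = 96*x - 1
f'(-7.5365) = 96*-7.5365 - 1 = -724.504
x_1 = -7.5365 - 0.2*-724.504 = 137.3643


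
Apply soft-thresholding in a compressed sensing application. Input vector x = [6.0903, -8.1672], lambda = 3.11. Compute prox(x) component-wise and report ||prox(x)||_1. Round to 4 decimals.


Soft-thresholding with lambda = 3.11:
prox(6.0903) = sign(6.0903)*max(|6.0903| - 3.11, 0) = 2.9803
prox(-8.1672) = sign(-8.1672)*max(|-8.1672| - 3.11, 0) = -5.0572
prox(x) = [2.9803, -5.0572]
||prox(x)||_1 = 2.9803 + 5.0572 = 8.0375


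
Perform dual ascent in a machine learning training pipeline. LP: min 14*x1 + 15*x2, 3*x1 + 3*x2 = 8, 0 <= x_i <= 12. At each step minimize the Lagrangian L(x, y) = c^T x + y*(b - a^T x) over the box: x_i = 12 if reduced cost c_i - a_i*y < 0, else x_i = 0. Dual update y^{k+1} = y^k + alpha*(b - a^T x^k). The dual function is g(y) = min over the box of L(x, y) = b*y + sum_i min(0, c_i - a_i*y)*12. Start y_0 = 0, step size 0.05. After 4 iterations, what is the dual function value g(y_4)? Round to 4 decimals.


Dual ascent for LP: min 14*x1 + 15*x2, 3*x1 + 3*x2 = 8, 0 <= x_i <= 12
Step 1: y^k = 0.0, reduced costs: (14.0, 15.0)
  x^k = (0.0, 0.0), subgradient = b - a^T x = 8.0
  y^{k+1} = 0.0 + 0.05*8.0 = 0.4
Step 2: y^k = 0.4, reduced costs: (12.8, 13.8)
  x^k = (0.0, 0.0), subgradient = b - a^T x = 8.0
  y^{k+1} = 0.4 + 0.05*8.0 = 0.8
Step 3: y^k = 0.8, reduced costs: (11.6, 12.6)
  x^k = (0.0, 0.0), subgradient = b - a^T x = 8.0
  y^{k+1} = 0.8 + 0.05*8.0 = 1.2
Step 4: y^k = 1.2, reduced costs: (10.4, 11.4)
  x^k = (0.0, 0.0), subgradient = b - a^T x = 8.0
  y^{k+1} = 1.2 + 0.05*8.0 = 1.6
Dual objective at y_4 = 1.6: reduced costs (9.2, 10.2), box minimizer x = (0.0, 0.0)
g(y_4) = b*y + (c1 - a1*y)*x1 + (c2 - a2*y)*x2 = 8*1.6 + 9.2*0.0 + 10.2*0.0 = 12.8 + 0.0 + 0.0 = 12.8


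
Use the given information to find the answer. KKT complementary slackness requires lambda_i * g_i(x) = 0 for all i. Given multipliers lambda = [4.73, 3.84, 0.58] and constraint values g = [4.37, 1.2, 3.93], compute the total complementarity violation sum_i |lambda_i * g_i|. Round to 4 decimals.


KKT complementary slackness check:
lambda_1 * g_1 = 4.73 * 4.37 = 20.6701
lambda_2 * g_2 = 3.84 * 1.2 = 4.608
lambda_3 * g_3 = 0.58 * 3.93 = 2.2794
Total violation = 20.6701 + 4.608 + 2.2794 = 27.5575


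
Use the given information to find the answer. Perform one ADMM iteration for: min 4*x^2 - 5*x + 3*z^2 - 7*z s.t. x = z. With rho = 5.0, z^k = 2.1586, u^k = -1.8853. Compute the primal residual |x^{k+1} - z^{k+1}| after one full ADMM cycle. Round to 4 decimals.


ADMM iteration with rho = 5.0, z^k = 2.1586, u^k = -1.8853
Step 1: x-update.
Minimize 4*x^2 - 5*x + (5.0/2)*(x - 2.1586 - 1.8853)^2
FOC: (2*4 + 5.0)*x = 5 + 5.0*(2.1586 + 1.8853)
x^{k+1} = 1.94
Step 2: z-update.
Minimize 3*z^2 - 7*z + (5.0/2)*(1.94 - z - 1.8853)^2
FOC: (2*3 + 5.0)*z = 7 + 5.0*(1.94 - 1.8853)
z^{k+1} = 0.6612
Step 3: u-update.
u^{k+1} = -1.8853 + 1.94 - 0.6612 = -0.6065
Step 4: Primal residual = |1.94 - 0.6612| = 1.2788


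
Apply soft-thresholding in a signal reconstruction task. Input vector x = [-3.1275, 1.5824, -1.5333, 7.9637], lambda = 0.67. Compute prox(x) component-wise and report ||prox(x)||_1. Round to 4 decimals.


Soft-thresholding with lambda = 0.67:
prox(-3.1275) = sign(-3.1275)*max(|-3.1275| - 0.67, 0) = -2.4575
prox(1.5824) = sign(1.5824)*max(|1.5824| - 0.67, 0) = 0.9124
prox(-1.5333) = sign(-1.5333)*max(|-1.5333| - 0.67, 0) = -0.8633
prox(7.9637) = sign(7.9637)*max(|7.9637| - 0.67, 0) = 7.2937
prox(x) = [-2.4575, 0.9124, -0.8633, 7.2937]
||prox(x)||_1 = 2.4575 + 0.9124 + 0.8633 + 7.2937 = 11.5269


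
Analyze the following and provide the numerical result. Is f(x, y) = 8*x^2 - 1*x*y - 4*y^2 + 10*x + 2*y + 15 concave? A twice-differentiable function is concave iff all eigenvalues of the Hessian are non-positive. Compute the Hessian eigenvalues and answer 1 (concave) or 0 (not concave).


The Hessian of f(x,y) = 8*x^2 - 1*x*y - 4*y^2 + 10*x + 2*y + 15 is:
H = [[16, -1], [-1, -8]]
Trace = 16 - 8 = 8
Determinant = 16*-8 - (-1)^2 = -129
Discriminant = (8)^2 - 4*-129 = 580.0
Eigenvalues: lambda_1 = -8.0416, lambda_2 = 16.0416
The function is not concave.

0


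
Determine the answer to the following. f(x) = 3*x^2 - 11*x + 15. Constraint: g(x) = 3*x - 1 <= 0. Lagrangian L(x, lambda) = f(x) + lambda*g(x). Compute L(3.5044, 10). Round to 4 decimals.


Step 1: Evaluate f(x).
f(3.5044) = 3*3.5044^2 - 11*3.5044 + 15 = 13.2941
Step 2: Evaluate g(x).
g(3.5044) = 3*3.5044 - 1 = 9.5132
Step 3: Compute Lagrangian.
L = 13.2941 + 10*9.5132 = 108.4261


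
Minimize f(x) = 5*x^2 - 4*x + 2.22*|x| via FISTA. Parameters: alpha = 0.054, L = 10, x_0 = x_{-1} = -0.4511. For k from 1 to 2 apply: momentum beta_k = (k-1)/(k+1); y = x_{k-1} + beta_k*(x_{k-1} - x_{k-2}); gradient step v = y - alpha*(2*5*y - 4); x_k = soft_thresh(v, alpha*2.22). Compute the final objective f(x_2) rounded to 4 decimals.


FISTA on f(x) = 5*x^2 - 4*x + 2.22*|x|
L = 10, alpha = 0.054
Iteration 1: beta = 0.0, y = -0.4511 + 0.0*(-0.4511 + 0.4511) = -0.4511
  grad(y) = -8.511, v = y - alpha*grad = 0.0085
  prox(v) = soft_thresh(0.0085, 0.1199) = 0.0
Iteration 2: beta = 0.3333, y = 0.0 + 0.3333*(0.0 + 0.4511) = 0.1504
  grad(y) = -2.4963, v = y - alpha*grad = 0.2852
  prox(v) = soft_thresh(0.2852, 0.1199) = 0.1653
f(x_2) = 5*0.1653^2 - 4*0.1653 + 2.22*|0.1653| = -0.1576


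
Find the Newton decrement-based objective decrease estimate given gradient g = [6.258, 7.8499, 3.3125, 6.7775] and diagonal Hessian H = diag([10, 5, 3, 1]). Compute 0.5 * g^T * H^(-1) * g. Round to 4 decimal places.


Step 1: H is diagonal, so H^(-1) * g = [0.6258, 1.57, 1.1042, 6.7775].
Step 2: g^T H^(-1) g = sum_i g_i^2 / H_ii
  = (6.258)^2/10 + (7.8499)^2/5 + (3.3125)^2/3 + (6.7775)^2/1
  = 3.9163 + 12.3242 + 3.6576 + 45.9345 = 65.8325
Step 3: Objective decrease = 0.5 * g^T H^(-1) g = 32.9163


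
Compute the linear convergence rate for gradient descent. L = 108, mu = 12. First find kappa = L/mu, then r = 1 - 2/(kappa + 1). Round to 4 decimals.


Step 1: Compute the condition number.
kappa = L/mu = 108/12 = 9.0
Step 2: Compute the convergence rate.
r = 1 - 2/(kappa + 1) = 1 - 2*mu/(L + mu) = (L - mu)/(L + mu) = 96/120 = 0.8


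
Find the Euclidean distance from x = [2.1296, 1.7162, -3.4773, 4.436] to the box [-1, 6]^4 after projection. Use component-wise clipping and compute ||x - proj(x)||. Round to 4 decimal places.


Project each component onto [-1, 6].
clip(2.1296) = 2.1296, clip(1.7162) = 1.7162, clip(-3.4773) = -1.0, clip(4.436) = 4.436
Projection = [2.1296, 1.7162, -1.0, 4.436]
Squared diffs: [0.0, 0.0, 6.137, 0.0]
Distance = sqrt(6.137) = 2.4773


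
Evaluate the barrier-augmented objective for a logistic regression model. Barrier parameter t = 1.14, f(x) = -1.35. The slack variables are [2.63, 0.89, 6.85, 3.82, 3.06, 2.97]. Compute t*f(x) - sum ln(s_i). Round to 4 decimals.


Step 1: Compute log-barrier.
ln values: [0.967, -0.1165, 1.9242, 1.3403, 1.1184, 1.0886]
phi = -(0.967 - 0.1165 + 1.9242 + 1.3403 + 1.1184 + 1.0886) = -6.3219
Step 2: Compute augmented objective.
t*f(x) = 1.14*-1.35 = -1.539
Total = -1.539 - 6.3219 = -7.8609


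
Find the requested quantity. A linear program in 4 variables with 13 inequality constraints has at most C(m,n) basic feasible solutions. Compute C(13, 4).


Each vertex corresponds to some choice of n active constraints out of m, so the number of vertices is at most C(m, n) = m! / (n!(m-n)!).
m = 13, n = 4
Numerator: 13 * 12 * 11 * 10
Denominator: 4! = 24
C(13, 4) = 715


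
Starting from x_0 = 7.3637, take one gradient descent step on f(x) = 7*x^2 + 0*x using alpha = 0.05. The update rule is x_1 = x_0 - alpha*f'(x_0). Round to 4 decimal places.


We compute the gradient at x_0 and apply the update.
f'(x) = 14*x + 0
f'(7.3637) = 14*7.3637 + 0 = 103.0918
x_1 = 7.3637 - 0.05*103.0918 = 2.2091


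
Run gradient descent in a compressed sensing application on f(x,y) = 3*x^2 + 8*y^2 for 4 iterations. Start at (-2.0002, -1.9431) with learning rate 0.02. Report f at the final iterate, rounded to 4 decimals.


Gradient descent on f(x,y) = 3*x^2 + 8*y^2.
Starting point: (-2.0002, -1.9431), alpha = 0.02
Step 1: grad_x = 2*3*-2.0002 = -12.0012, grad_y = 2*8*-1.9431 = -31.0896
  x_1 = -2.0002 - 0.02*-12.0012 = -1.7602
  y_1 = -1.9431 - 0.02*-31.0896 = -1.3213
Step 2: grad_x = 2*3*-1.7602 = -10.5611, grad_y = 2*8*-1.3213 = -21.1409
  x_2 = -1.7602 - 0.02*-10.5611 = -1.549
  y_2 = -1.3213 - 0.02*-21.1409 = -0.8985
Step 3: grad_x = 2*3*-1.549 = -9.2937, grad_y = 2*8*-0.8985 = -14.3758
  x_3 = -1.549 - 0.02*-9.2937 = -1.3631
  y_3 = -0.8985 - 0.02*-14.3758 = -0.611
Step 4: grad_x = 2*3*-1.3631 = -8.1785, grad_y = 2*8*-0.611 = -9.7756
  x_4 = -1.3631 - 0.02*-8.1785 = -1.1995
  y_4 = -0.611 - 0.02*-9.7756 = -0.4155
f(-1.1995, -0.4155) = 3*(-1.1995)^2 + 8*(-0.4155)^2 = 5.6973


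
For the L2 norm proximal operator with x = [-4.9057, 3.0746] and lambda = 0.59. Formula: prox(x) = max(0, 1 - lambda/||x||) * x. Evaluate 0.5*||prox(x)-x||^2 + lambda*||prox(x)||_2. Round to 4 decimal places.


Step 1: Compute ||x||.
||x|| = 5.7896
Step 2: Compute scaling factor.
scale = max(0, 1 - 0.59/5.7896) = 0.8981
Step 3: prox(x) = [-4.4058, 2.7613]
||prox(x)|| = 5.1996
Step 4: Proximal objective.
0.5*||prox-x||^2 = 0.1741
lambda*||prox|| = 3.0678
Total = 3.2418


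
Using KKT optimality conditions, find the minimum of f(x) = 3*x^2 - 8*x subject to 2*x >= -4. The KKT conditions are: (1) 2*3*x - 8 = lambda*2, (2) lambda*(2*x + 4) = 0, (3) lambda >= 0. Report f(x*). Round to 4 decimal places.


Step 1: Try lambda = 0 (constraint inactive).
Stationarity: 2*3*x - 8 = 0
x* = 8/(2*3) = 4/3 = 1.3333 (rounded; the exact value 4/3 is used below)
Check constraint: 2*1.3333 = 2.6666 >= -4 -- satisfied.
Step 2: Compute optimal value.
f(x*) = 3*(4/3)^2 - 8*(4/3) = -5.3333


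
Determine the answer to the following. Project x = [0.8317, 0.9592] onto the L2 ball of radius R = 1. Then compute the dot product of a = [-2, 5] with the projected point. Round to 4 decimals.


Step 1: Compute ||x|| (intermediates to 6 decimals).
||x|| = sqrt(0.8317^2 + 0.9592^2) = 1.269563
Step 2: Project.
Since ||x|| > R, scale = R/||x|| = 1/1.269563 = 0.787673, proj(x) = scale * x
proj(x) = [0.655108, 0.755536]
Step 3: Dot product.
a^T * proj(x) = -2*0.655108 + 5*0.755536 = 2.4675


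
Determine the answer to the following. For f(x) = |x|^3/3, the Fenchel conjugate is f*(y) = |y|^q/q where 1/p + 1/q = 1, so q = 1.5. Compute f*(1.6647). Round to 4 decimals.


The conjugate exponent q satisfies 1/p + 1/q = 1.
p = 3, so q = 3/(3 - 1) = 1.5
|y|^q = 1.6647^1.5 = 2.1479
f*(1.6647) = 2.1479 / 1.5 = 1.4319


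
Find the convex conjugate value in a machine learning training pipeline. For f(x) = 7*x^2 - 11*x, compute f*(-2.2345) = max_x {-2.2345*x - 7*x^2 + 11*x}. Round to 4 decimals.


f*(y) = sup_x {y*x - a*x^2 - b*x} = sup_x {(y-b)*x - a*x^2}
FOC: (y - b) - 2a*x = 0 => x* = (y - b)/(2a)
x* = (-2.2345 + 11)/(2*7) = 0.6261
f*(-2.2345) = (y-b)^2/(4a) = (-2.2345 + 11)^2/(4*7)
= 76.834/28 = 2.7441


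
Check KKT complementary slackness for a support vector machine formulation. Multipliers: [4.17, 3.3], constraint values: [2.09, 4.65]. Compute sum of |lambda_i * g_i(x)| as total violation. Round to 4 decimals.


KKT complementary slackness check:
lambda_1 * g_1 = 4.17 * 2.09 = 8.7153
lambda_2 * g_2 = 3.3 * 4.65 = 15.345
Total violation = 8.7153 + 15.345 = 24.0603


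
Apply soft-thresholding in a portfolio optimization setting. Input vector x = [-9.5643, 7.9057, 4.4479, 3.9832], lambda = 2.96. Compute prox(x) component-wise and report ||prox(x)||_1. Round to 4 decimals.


Soft-thresholding with lambda = 2.96:
prox(-9.5643) = sign(-9.5643)*max(|-9.5643| - 2.96, 0) = -6.6043
prox(7.9057) = sign(7.9057)*max(|7.9057| - 2.96, 0) = 4.9457
prox(4.4479) = sign(4.4479)*max(|4.4479| - 2.96, 0) = 1.4879
prox(3.9832) = sign(3.9832)*max(|3.9832| - 2.96, 0) = 1.0232
prox(x) = [-6.6043, 4.9457, 1.4879, 1.0232]
||prox(x)||_1 = 6.6043 + 4.9457 + 1.4879 + 1.0232 = 14.0611


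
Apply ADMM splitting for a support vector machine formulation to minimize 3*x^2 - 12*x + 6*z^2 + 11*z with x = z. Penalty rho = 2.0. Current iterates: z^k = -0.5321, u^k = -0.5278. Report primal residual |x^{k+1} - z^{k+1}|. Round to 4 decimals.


ADMM iteration with rho = 2.0, z^k = -0.5321, u^k = -0.5278
Step 1: x-update.
Minimize 3*x^2 - 12*x + (2.0/2)*(x + 0.5321 - 0.5278)^2
FOC: (2*3 + 2.0)*x = 12 + 2.0*(-0.5321 + 0.5278)
x^{k+1} = 1.4989
Step 2: z-update.
Minimize 6*z^2 + 11*z + (2.0/2)*(1.4989 - z - 0.5278)^2
FOC: (2*6 + 2.0)*z = -11 + 2.0*(1.4989 - 0.5278)
z^{k+1} = -0.647
Step 3: u-update.
u^{k+1} = -0.5278 + 1.4989 + 0.647 = 1.6181
Step 4: Primal residual = |1.4989 + 0.647| = 2.1459


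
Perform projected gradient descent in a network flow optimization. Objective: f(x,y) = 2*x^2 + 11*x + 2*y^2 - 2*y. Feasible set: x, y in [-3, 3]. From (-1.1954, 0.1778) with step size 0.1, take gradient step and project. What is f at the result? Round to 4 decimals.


Step 1: Compute gradient at (-1.1954, 0.1778).
grad_x = 2*2*-1.1954 + 11 = 6.2184
grad_y = 2*2*0.1778 - 2 = -1.2888
Step 2: Gradient step.
x_raw = -1.1954 - 0.1*6.2184 = -1.8172
y_raw = 0.1778 - 0.1*-1.2888 = 0.3067
Step 3: Project onto [-3, 3].
x_proj = clip(-1.8172) = -1.8172
y_proj = clip(0.3067) = 0.3067
Step 4: Evaluate f.
f(-1.8172, 0.3067) = -13.8102


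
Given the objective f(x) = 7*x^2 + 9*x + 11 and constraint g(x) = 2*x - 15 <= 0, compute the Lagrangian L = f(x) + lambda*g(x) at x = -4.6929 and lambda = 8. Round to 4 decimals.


Step 1: Evaluate f(x).
f(-4.6929) = 7*(-4.6929)^2 + 9*(-4.6929) + 11 = 122.9271
Step 2: Evaluate g(x).
g(-4.6929) = 2*-4.6929 - 15 = -24.3858
Step 3: Compute Lagrangian.
L = 122.9271 + 8*-24.3858 = -72.1593


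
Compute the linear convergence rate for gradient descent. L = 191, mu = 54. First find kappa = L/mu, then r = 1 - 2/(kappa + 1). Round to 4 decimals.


Step 1: Compute the condition number.
kappa = L/mu = 191/54 = 3.537
Step 2: Compute the convergence rate.
r = 1 - 2/(kappa + 1) = 1 - 2*mu/(L + mu) = (L - mu)/(L + mu) = 137/245 = 0.5592


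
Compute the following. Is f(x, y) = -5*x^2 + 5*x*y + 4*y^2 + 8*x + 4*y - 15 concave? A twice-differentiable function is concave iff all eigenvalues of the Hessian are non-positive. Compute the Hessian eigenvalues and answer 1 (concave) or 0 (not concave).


The Hessian of f(x,y) = -5*x^2 + 5*x*y + 4*y^2 + 8*x + 4*y - 15 is:
H = [[-10, 5], [5, 8]]
Trace = -10 + 8 = -2
Determinant = -10*8 - (5)^2 = -105
Discriminant = (-2)^2 - 4*-105 = 424.0
Eigenvalues: lambda_1 = -11.2956, lambda_2 = 9.2956
The function is not concave.

0


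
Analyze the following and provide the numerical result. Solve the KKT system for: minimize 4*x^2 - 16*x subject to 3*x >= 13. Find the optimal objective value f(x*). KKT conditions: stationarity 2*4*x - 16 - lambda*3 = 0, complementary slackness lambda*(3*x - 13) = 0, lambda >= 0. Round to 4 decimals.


Step 1: Try lambda = 0 (constraint inactive).
x_unc = 16/(2*4) = 2.0
Check: 3*2.0 = 6.0 < 13 -- violated!
Step 2: Constraint must be active: 3*x = 13
x* = 13/3 = 4.3333 (rounded; the exact value 13/3 is used below)
lambda = (2*4*(13/3) - 16)/3 = 6.2222
Step 3: Compute optimal value.
f(x*) = 4*(13/3)^2 - 16*(13/3) = 5.7778


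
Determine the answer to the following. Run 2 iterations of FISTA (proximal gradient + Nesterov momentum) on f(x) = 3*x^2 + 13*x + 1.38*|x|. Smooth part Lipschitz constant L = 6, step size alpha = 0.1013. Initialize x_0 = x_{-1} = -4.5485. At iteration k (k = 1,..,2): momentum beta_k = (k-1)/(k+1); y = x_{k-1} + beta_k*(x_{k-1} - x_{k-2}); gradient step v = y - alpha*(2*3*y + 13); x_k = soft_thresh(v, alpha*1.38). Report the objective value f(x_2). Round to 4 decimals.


FISTA on f(x) = 3*x^2 + 13*x + 1.38*|x|
L = 6, alpha = 0.1013
Iteration 1: beta = 0.0, y = -4.5485 + 0.0*(-4.5485 + 4.5485) = -4.5485
  grad(y) = -14.291, v = y - alpha*grad = -3.1008
  prox(v) = soft_thresh(-3.1008, 0.1398) = -2.961
Iteration 2: beta = 0.3333, y = -2.961 + 0.3333*(-2.961 + 4.5485) = -2.4319
  grad(y) = -1.5912, v = y - alpha*grad = -2.2707
  prox(v) = soft_thresh(-2.2707, 0.1398) = -2.1309
f(x_2) = 3*(-2.1309)^2 + 13*(-2.1309) + 1.38*|-2.1309| = -11.1389


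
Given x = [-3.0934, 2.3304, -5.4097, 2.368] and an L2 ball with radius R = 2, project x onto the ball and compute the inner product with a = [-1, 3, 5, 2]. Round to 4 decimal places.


Step 1: Compute ||x|| (intermediates to 6 decimals).
||x|| = sqrt((-3.0934)^2 + 2.3304^2 + (-5.4097)^2 + 2.368^2) = 7.062023
Step 2: Project.
Since ||x|| > R, scale = R/||x|| = 2/7.062023 = 0.283205, proj(x) = scale * x
proj(x) = [-0.876066, 0.659981, -1.532054, 0.670629]
Step 3: Dot product.
a^T * proj(x) = -1*(-0.876066) + 3*0.659981 + 5*(-1.532054) + 2*0.670629 = -3.463


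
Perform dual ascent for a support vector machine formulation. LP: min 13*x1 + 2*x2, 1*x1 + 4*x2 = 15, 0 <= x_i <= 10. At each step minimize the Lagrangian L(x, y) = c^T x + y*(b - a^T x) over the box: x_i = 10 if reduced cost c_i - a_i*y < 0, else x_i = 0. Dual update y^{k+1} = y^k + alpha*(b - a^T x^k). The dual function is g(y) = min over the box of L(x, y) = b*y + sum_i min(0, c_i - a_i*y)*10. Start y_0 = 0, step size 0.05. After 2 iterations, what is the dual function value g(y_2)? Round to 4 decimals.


Dual ascent for LP: min 13*x1 + 2*x2, 1*x1 + 4*x2 = 15, 0 <= x_i <= 10
Step 1: y^k = 0.0, reduced costs: (13.0, 2.0)
  x^k = (0.0, 0.0), subgradient = b - a^T x = 15.0
  y^{k+1} = 0.0 + 0.05*15.0 = 0.75
Step 2: y^k = 0.75, reduced costs: (12.25, -1.0)
  x^k = (0.0, 10.0), subgradient = b - a^T x = -25.0
  y^{k+1} = 0.75 + 0.05*-25.0 = -0.5
Dual objective at y_2 = -0.5: reduced costs (13.5, 4.0), box minimizer x = (0.0, 0.0)
g(y_2) = b*y + (c1 - a1*y)*x1 + (c2 - a2*y)*x2 = 15*(-0.5) + 13.5*0.0 + 4.0*0.0 = -7.5 + 0.0 + 0.0 = -7.5


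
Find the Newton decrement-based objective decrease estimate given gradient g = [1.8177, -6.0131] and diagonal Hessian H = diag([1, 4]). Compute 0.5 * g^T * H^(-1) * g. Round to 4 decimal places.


Step 1: H is diagonal, so H^(-1) * g = [1.8177, -1.5033].
Step 2: g^T H^(-1) g = sum_i g_i^2 / H_ii
  = (1.8177)^2/1 + (-6.0131)^2/4
  = 3.304 + 9.0393 = 12.3434
Step 3: Objective decrease = 0.5 * g^T H^(-1) g = 6.1717


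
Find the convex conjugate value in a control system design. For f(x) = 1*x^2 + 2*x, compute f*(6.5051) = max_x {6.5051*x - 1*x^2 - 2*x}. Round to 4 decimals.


f*(y) = sup_x {y*x - a*x^2 - b*x} = sup_x {(y-b)*x - a*x^2}
FOC: (y - b) - 2a*x = 0 => x* = (y - b)/(2a)
x* = (6.5051 - 2)/(2*1) = 2.2526
f*(6.5051) = (y-b)^2/(4a) = (6.5051 - 2)^2/(4*1)
= 20.2959/4 = 5.074


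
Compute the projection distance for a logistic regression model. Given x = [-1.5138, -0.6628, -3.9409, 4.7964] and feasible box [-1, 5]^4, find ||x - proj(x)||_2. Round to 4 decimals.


Project each component onto [-1, 5].
clip(-1.5138) = -1.0, clip(-0.6628) = -0.6628, clip(-3.9409) = -1.0, clip(4.7964) = 4.7964
Projection = [-1.0, -0.6628, -1.0, 4.7964]
Squared diffs: [0.264, 0.0, 8.6489, 0.0]
Distance = sqrt(8.9129) = 2.9854


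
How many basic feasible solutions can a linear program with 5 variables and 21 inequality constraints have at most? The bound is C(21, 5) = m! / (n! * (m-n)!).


Each vertex corresponds to some choice of n active constraints out of m, so the number of vertices is at most C(m, n) = m! / (n!(m-n)!).
m = 21, n = 5
Numerator: 21 * 20 * 19 * 18 * 17
Denominator: 5! = 120
C(21, 5) = 20349
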